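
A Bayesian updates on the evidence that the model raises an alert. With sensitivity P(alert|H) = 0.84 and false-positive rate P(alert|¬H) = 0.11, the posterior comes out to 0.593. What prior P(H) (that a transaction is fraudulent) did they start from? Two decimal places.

Bayes' rule in odds form gives O(H|E) = O(H)·[P(E|H)/P(E|¬H)], hence O(H) = O(H|E)/LR.
Posterior odds = 0.593/(1−0.593) = 1.4570. LR = 0.84/0.11 = 7.6364.
Prior odds = 1.4570/7.6364 = 0.1908, so P(H) = 0.1908/(1+0.1908) ≈ 0.16.

P(H) = 0.16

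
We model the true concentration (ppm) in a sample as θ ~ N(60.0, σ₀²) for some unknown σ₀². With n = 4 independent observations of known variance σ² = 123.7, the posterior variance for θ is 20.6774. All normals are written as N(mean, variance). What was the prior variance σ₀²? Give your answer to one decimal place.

σ₀² = 62.4

Posterior precision equals prior precision plus data precision: 1/σ_n² = 1/σ₀² + n/σ².
So 1/σ₀² = 1/20.6774 − 4/123.7 = 0.048362 − 0.032336 = 0.016026.
Hence σ₀² = 1/0.016026 ≈ 62.4.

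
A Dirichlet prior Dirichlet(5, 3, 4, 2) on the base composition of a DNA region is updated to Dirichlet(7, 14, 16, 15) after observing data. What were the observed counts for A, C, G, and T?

counts (2, 11, 12, 13)

For a Dirichlet(α) prior with multinomial counts c, the posterior is Dirichlet(α + c) componentwise.
Counts are posterior − prior componentwise: 7−5=2, 14−3=11, 16−4=12, 15−2=13.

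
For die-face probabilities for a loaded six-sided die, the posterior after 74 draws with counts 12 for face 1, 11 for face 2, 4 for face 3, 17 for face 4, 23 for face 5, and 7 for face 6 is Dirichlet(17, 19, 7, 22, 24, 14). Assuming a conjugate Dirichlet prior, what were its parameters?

Dirichlet(5, 8, 3, 5, 1, 7)

For a Dirichlet(α) prior with multinomial counts c, the posterior is Dirichlet(α + c) componentwise.
Subtract each count from the matching posterior parameter: 17−12=5, 19−11=8, 7−4=3, 22−17=5, 24−23=1, 14−7=7.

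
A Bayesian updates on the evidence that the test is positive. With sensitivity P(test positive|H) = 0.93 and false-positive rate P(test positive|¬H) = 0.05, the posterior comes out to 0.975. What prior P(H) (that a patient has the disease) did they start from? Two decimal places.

P(H) = 0.68

In odds form, posterior odds = prior odds × likelihood ratio, so prior odds = posterior odds ÷ LR.
Posterior odds = 0.975/(1−0.975) = 39.0000. LR = 0.93/0.05 = 18.6000.
Prior odds = 39.0000/18.6000 = 2.0968, so P(H) = 2.0968/(1+2.0968) ≈ 0.68.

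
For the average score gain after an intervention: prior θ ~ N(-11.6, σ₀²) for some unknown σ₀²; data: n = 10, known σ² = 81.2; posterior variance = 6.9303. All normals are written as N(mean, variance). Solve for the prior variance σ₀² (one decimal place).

For the Normal–Normal model with known σ², precisions add: τ_n = τ₀ + n/σ².
So 1/σ₀² = 1/6.9303 − 10/81.2 = 0.144294 − 0.123153 = 0.021141.
Hence σ₀² = 1/0.021141 ≈ 47.3.

σ₀² = 47.3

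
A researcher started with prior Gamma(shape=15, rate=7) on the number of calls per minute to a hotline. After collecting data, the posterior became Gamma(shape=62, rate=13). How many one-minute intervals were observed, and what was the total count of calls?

n = 6 one-minute intervals with total 47 calls

Gamma–Poisson conjugacy: posterior shape = α + Σxᵢ, posterior rate = β + n.
Matching: Σxᵢ = 62 − 15 = 47 and n = 13 − 7 = 6.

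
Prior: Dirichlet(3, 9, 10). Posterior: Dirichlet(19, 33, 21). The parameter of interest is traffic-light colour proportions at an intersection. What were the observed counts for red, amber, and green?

counts (16, 24, 11)

For a Dirichlet(α) prior with multinomial counts c, the posterior is Dirichlet(α + c) componentwise.
Counts are posterior − prior componentwise: 19−3=16, 33−9=24, 21−10=11.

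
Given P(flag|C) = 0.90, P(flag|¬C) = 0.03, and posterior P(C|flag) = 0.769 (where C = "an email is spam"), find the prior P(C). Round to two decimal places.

Bayes' rule in odds form gives O(C|E) = O(C)·[P(E|C)/P(E|¬C)], hence O(C) = O(C|E)/LR.
Posterior odds = 0.769/(1−0.769) = 3.3290. LR = 0.90/0.03 = 30.0000.
Prior odds = 3.3290/30.0000 = 0.1110, so P(C) = 0.1110/(1+0.1110) ≈ 0.10.

P(C) = 0.10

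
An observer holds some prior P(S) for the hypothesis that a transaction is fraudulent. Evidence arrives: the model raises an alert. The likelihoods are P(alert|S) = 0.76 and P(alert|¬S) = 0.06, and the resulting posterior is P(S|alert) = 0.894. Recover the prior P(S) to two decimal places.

P(S) = 0.40

In odds form, posterior odds = prior odds × likelihood ratio, so prior odds = posterior odds ÷ LR.
Posterior odds = 0.894/(1−0.894) = 8.4340. LR = 0.76/0.06 = 12.6667.
Prior odds = 8.4340/12.6667 = 0.6658, so P(S) = 0.6658/(1+0.6658) ≈ 0.40.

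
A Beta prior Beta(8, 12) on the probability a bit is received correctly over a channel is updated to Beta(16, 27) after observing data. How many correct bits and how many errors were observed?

8 correct bits and 15 errors

Under Beta–binomial conjugacy the posterior parameters are (a+s, b+f).
Match parameters: s=16−8=8, f=27−12=15.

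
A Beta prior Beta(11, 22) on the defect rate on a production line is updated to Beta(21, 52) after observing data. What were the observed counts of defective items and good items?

Beta is conjugate to the binomial likelihood: posterior = Beta(a+s, b+f).
Match parameters: s=21−11=10, f=52−22=30.

10 defective items and 30 good items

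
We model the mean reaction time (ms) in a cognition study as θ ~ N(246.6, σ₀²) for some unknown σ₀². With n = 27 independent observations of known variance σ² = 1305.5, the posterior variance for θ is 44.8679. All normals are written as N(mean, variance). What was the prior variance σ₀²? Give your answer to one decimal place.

σ₀² = 622.7

Posterior precision equals prior precision plus data precision: 1/σ_n² = 1/σ₀² + n/σ².
So 1/σ₀² = 1/44.8679 − 27/1305.5 = 0.022288 − 0.020682 = 0.001606.
Hence σ₀² = 1/0.001606 ≈ 622.7.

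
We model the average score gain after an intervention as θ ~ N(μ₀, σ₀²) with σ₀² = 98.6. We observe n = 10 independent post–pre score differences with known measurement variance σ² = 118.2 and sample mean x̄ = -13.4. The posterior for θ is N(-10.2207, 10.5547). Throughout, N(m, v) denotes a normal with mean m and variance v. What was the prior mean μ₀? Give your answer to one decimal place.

With known observation variance, the Normal–Normal posterior has precision τ_n = τ₀ + n/σ² and mean μ_n = (τ₀μ₀ + (n/σ²)x̄)/τ_n.
Here τ₀ = 1/98.6 = 0.010142 and τ_data = 10/118.2 = 0.084602, so τ_n = 0.094744.
Rearranging for μ₀: μ₀ = (μ_n·τ_n − τ_data·x̄)/τ₀ = (-10.2207·0.094744 − 0.084602·-13.4) / 0.010142 = 0.165317/0.010142 ≈ 16.3.

μ₀ = 16.3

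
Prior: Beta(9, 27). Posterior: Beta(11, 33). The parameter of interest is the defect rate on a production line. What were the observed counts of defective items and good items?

2 defective items and 6 good items

Under Beta–binomial conjugacy the posterior parameters are (α+s, β+f).
Match parameters: s=11−9=2, f=33−27=6.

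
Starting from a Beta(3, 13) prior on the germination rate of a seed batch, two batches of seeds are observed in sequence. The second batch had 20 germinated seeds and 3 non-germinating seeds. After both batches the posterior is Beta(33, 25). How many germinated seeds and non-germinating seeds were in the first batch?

10 germinated seeds and 9 non-germinating seeds

Sequential conjugate updates are equivalent to a single update on the pooled data, so total successes = posterior α − prior α and total failures = posterior β − prior β.
Total across both batches: 33−3=30 germinated seeds, 25−13=12 non-germinating seeds.
Subtract the second batch: 30−20=10 germinated seeds and 12−3=9 non-germinating seeds.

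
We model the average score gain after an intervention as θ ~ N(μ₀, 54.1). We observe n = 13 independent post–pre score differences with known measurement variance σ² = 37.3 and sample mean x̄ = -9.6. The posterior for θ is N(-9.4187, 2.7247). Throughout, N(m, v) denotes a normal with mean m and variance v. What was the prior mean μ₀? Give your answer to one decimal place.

μ₀ = -6.0

With known observation variance, the Normal–Normal posterior has precision τ_n = τ₀ + n/σ² and mean μ_n = (τ₀μ₀ + (n/σ²)x̄)/τ_n.
Here τ₀ = 1/54.1 = 0.018484 and τ_data = 13/37.3 = 0.348525, so τ_n = 0.367009.
Rearranging for μ₀: μ₀ = (μ_n·τ_n − τ_data·x̄)/τ₀ = (-9.4187·0.367009 − 0.348525·-9.6) / 0.018484 = -0.110908/0.018484 ≈ -6.0.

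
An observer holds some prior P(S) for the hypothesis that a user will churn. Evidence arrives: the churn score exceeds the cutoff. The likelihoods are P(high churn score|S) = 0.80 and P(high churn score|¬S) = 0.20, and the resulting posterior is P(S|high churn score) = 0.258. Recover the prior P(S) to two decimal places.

P(S) = 0.08

In odds form, posterior odds = prior odds × likelihood ratio, so prior odds = posterior odds ÷ LR.
Posterior odds = 0.258/(1−0.258) = 0.3477. LR = 0.80/0.20 = 4.0000.
Prior odds = 0.3477/4.0000 = 0.0869, so P(S) = 0.0869/(1+0.0869) ≈ 0.08.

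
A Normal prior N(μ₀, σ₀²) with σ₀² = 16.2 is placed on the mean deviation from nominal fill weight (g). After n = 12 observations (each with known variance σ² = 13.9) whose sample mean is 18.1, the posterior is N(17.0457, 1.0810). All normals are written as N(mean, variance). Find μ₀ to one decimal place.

μ₀ = 2.3

The posterior mean is a precision-weighted average: μ_n = (τ₀μ₀ + τ_data·x̄)/(τ₀+τ_data), with τ₀=1/σ₀² and τ_data=n/σ².
Here τ₀ = 1/16.2 = 0.061728 and τ_data = 12/13.9 = 0.863309, so τ_n = 0.925037.
Rearranging for μ₀: μ₀ = (μ_n·τ_n − τ_data·x̄)/τ₀ = (17.0457·0.925037 − 0.863309·18.1) / 0.061728 = 0.142010/0.061728 ≈ 2.3.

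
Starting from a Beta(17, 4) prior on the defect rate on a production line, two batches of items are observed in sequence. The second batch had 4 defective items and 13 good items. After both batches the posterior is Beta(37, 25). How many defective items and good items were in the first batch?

16 defective items and 8 good items

Because Beta–binomial updating is additive in the counts, the combined data contributed (α_post−α_prior, β_post−β_prior) successes and failures.
Total across both batches: 37−17=20 defective items, 25−4=21 good items.
Subtract the second batch: 20−4=16 defective items and 21−13=8 good items.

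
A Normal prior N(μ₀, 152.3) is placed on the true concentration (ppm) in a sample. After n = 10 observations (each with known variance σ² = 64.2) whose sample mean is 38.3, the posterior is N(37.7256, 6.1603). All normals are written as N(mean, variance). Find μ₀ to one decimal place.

μ₀ = 24.1

The posterior mean is a precision-weighted average: μ_n = (τ₀μ₀ + τ_data·x̄)/(τ₀+τ_data), with τ₀=1/σ₀² and τ_data=n/σ².
Here τ₀ = 1/152.3 = 0.006566 and τ_data = 10/64.2 = 0.155763, so τ_n = 0.162329.
Rearranging for μ₀: μ₀ = (μ_n·τ_n − τ_data·x̄)/τ₀ = (37.7256·0.162329 − 0.155763·38.3) / 0.006566 = 0.158236/0.006566 ≈ 24.1.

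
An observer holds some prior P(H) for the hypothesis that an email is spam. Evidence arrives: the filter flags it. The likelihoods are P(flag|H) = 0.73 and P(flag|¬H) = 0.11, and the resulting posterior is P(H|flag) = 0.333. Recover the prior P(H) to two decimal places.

In odds form, posterior odds = prior odds × likelihood ratio, so prior odds = posterior odds ÷ LR.
Posterior odds = 0.333/(1−0.333) = 0.4993. LR = 0.73/0.11 = 6.6364.
Prior odds = 0.4993/6.6364 = 0.0752, so P(H) = 0.0752/(1+0.0752) ≈ 0.07.

P(H) = 0.07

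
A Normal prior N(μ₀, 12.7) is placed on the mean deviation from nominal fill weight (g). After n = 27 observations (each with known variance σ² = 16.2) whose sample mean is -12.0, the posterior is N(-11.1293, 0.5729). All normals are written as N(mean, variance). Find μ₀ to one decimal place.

μ₀ = 7.3

The posterior mean is a precision-weighted average: μ_n = (τ₀μ₀ + τ_data·x̄)/(τ₀+τ_data), with τ₀=1/σ₀² and τ_data=n/σ².
Here τ₀ = 1/12.7 = 0.078740 and τ_data = 27/16.2 = 1.666667, so τ_n = 1.745407.
Rearranging for μ₀: μ₀ = (μ_n·τ_n − τ_data·x̄)/τ₀ = (-11.1293·1.745407 − 1.666667·-12.0) / 0.078740 = 0.574846/0.078740 ≈ 7.3.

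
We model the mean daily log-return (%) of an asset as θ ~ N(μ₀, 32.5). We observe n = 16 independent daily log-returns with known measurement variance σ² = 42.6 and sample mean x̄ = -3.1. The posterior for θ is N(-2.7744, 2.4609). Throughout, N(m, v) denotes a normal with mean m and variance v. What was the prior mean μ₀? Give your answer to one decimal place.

μ₀ = 1.2

With known observation variance, the Normal–Normal posterior has precision τ_n = τ₀ + n/σ² and mean μ_n = (τ₀μ₀ + (n/σ²)x̄)/τ_n.
Here τ₀ = 1/32.5 = 0.030769 and τ_data = 16/42.6 = 0.375587, so τ_n = 0.406356.
Rearranging for μ₀: μ₀ = (μ_n·τ_n − τ_data·x̄)/τ₀ = (-2.7744·0.406356 − 0.375587·-3.1) / 0.030769 = 0.036926/0.030769 ≈ 1.2.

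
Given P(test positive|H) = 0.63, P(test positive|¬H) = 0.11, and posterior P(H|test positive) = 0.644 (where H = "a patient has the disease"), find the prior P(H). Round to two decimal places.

In odds form, posterior odds = prior odds × likelihood ratio, so prior odds = posterior odds ÷ LR.
Posterior odds = 0.644/(1−0.644) = 1.8090. LR = 0.63/0.11 = 5.7273.
Prior odds = 1.8090/5.7273 = 0.3159, so P(H) = 0.3159/(1+0.3159) ≈ 0.24.

P(H) = 0.24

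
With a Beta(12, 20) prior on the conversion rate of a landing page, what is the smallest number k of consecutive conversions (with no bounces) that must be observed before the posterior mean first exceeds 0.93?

k = 254

After k conversions and 0 bounces the posterior is Beta(12+k, 20), with mean (12+k)/(12+20+k).
Set (12+k)/(32+k) > 0.93 and solve: k > (0.93·32 − 12)/(1 − 0.93) = 253.714.
The smallest integer exceeding 253.714 is 254, and checking k=254: (266)/(286) = 0.9301 > 0.93.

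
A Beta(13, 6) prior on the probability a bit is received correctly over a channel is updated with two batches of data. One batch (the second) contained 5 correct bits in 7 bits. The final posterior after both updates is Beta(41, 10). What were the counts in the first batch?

23 correct bits and 2 errors

Sequential conjugate updates are equivalent to a single update on the pooled data, so total successes = posterior α − prior α and total failures = posterior β − prior β.
Total across both batches: 41−13=28 correct bits, 10−6=4 errors.
Subtract the second batch: 28−5=23 correct bits and 4−2=2 errors.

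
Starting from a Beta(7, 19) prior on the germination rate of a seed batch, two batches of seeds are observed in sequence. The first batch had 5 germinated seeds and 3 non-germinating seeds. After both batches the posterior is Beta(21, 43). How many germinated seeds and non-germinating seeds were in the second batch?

Sequential conjugate updates are equivalent to a single update on the pooled data, so total successes = posterior α − prior α and total failures = posterior β − prior β.
Total across both batches: 21−7=14 germinated seeds, 43−19=24 non-germinating seeds.
Subtract the first batch: 14−5=9 germinated seeds and 24−3=21 non-germinating seeds.

9 germinated seeds and 21 non-germinating seeds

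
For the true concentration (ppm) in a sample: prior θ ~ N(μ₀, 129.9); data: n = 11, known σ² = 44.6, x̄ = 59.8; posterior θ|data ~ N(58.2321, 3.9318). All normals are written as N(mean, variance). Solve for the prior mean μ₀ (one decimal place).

μ₀ = 8.0

The posterior mean is a precision-weighted average: μ_n = (τ₀μ₀ + τ_data·x̄)/(τ₀+τ_data), with τ₀=1/σ₀² and τ_data=n/σ².
Here τ₀ = 1/129.9 = 0.007698 and τ_data = 11/44.6 = 0.246637, so τ_n = 0.254335.
Rearranging for μ₀: μ₀ = (μ_n·τ_n − τ_data·x̄)/τ₀ = (58.2321·0.254335 − 0.246637·59.8) / 0.007698 = 0.061569/0.007698 ≈ 8.0.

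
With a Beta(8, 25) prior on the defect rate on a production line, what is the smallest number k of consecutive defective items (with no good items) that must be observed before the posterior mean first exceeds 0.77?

k = 76

After k defective items and 0 good items the posterior is Beta(8+k, 25), with mean (8+k)/(8+25+k).
Set (8+k)/(33+k) > 0.77 and solve: k > (0.77·33 − 8)/(1 − 0.77) = 75.696.
The smallest integer exceeding 75.696 is 76.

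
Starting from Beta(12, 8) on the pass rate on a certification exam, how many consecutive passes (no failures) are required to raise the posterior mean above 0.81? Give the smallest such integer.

After k passes and 0 failures the posterior is Beta(12+k, 8), with mean (12+k)/(12+8+k).
Set (12+k)/(20+k) > 0.81 and solve: k > (0.81·20 − 12)/(1 − 0.81) = 22.105.
The smallest integer exceeding 22.105 is 23.

k = 23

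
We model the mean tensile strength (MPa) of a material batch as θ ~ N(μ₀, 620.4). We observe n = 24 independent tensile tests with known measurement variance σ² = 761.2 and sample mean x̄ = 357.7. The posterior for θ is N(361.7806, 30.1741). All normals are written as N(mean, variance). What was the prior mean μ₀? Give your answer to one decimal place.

μ₀ = 441.6

With known observation variance, the Normal–Normal posterior has precision τ_n = τ₀ + n/σ² and mean μ_n = (τ₀μ₀ + (n/σ²)x̄)/τ_n.
Here τ₀ = 1/620.4 = 0.001612 and τ_data = 24/761.2 = 0.031529, so τ_n = 0.033141.
Rearranging for μ₀: μ₀ = (μ_n·τ_n − τ_data·x̄)/τ₀ = (361.7806·0.033141 − 0.031529·357.7) / 0.001612 = 0.711848/0.001612 ≈ 441.6.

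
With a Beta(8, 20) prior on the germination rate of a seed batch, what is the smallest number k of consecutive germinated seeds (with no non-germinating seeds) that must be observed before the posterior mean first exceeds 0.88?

After k germinated seeds and 0 non-germinating seeds the posterior is Beta(8+k, 20), with mean (8+k)/(8+20+k).
Set (8+k)/(28+k) > 0.88 and solve: k > (0.88·28 − 8)/(1 − 0.88) = 138.667.
The smallest integer exceeding 138.667 is 139, and checking k=139: (147)/(167) = 0.8802 > 0.88.

k = 139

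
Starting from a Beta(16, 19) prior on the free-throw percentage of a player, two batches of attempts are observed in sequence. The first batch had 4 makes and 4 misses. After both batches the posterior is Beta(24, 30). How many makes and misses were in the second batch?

4 makes and 7 misses

Because Beta–binomial updating is additive in the counts, the combined data contributed (α_post−α_prior, β_post−β_prior) successes and failures.
Total across both batches: 24−16=8 makes, 30−19=11 misses.
Subtract the first batch: 8−4=4 makes and 11−4=7 misses.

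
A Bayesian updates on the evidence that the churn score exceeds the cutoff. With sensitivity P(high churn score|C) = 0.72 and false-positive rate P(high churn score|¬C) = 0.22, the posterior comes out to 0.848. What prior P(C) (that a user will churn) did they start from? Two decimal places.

P(C) = 0.63

In odds form, posterior odds = prior odds × likelihood ratio, so prior odds = posterior odds ÷ LR.
Posterior odds = 0.848/(1−0.848) = 5.5789. LR = 0.72/0.22 = 3.2727.
Prior odds = 5.5789/3.2727 = 1.7047, so P(C) = 1.7047/(1+1.7047) ≈ 0.63.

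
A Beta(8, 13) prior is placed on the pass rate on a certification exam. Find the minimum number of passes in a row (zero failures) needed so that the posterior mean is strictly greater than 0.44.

k = 3

After k passes and 0 failures the posterior is Beta(8+k, 13), with mean (8+k)/(8+13+k).
Set (8+k)/(21+k) > 0.44 and solve: k > (0.44·21 − 8)/(1 − 0.44) = 2.214.
The smallest integer exceeding 2.214 is 3.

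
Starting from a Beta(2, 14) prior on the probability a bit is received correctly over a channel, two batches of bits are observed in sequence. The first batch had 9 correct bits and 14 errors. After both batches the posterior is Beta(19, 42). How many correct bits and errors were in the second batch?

8 correct bits and 14 errors

Because Beta–binomial updating is additive in the counts, the combined data contributed (α_post−α_prior, β_post−β_prior) successes and failures.
Total across both batches: 19−2=17 correct bits, 42−14=28 errors.
Subtract the first batch: 17−9=8 correct bits and 28−14=14 errors.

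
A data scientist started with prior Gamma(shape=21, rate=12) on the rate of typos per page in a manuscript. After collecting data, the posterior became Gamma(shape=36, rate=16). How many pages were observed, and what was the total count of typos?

n = 4 pages with total 15 typos

A Gamma(α, β) prior (rate parametrization) on a Poisson rate with n observations summing to S gives posterior Gamma(α+S, β+n).
Matching: Σxᵢ = 36 − 21 = 15 and n = 16 − 12 = 4.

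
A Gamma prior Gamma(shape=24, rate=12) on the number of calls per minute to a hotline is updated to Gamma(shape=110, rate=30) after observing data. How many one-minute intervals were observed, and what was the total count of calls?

Gamma–Poisson conjugacy: posterior shape = α + Σxᵢ, posterior rate = β + n.
Matching: Σxᵢ = 110 − 24 = 86 and n = 30 − 12 = 18.

n = 18 one-minute intervals with total 86 calls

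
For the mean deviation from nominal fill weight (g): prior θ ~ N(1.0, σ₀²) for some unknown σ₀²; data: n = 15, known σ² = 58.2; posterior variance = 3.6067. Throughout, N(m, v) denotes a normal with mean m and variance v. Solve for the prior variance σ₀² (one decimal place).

For the Normal–Normal model with known σ², precisions add: τ_n = τ₀ + n/σ².
So 1/σ₀² = 1/3.6067 − 15/58.2 = 0.277262 − 0.257732 = 0.019530.
Hence σ₀² = 1/0.019530 ≈ 51.2.

σ₀² = 51.2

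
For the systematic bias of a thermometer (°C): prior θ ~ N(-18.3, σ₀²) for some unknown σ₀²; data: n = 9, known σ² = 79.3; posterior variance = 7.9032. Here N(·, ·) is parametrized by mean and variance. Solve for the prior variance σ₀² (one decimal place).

For the Normal–Normal model with known σ², precisions add: τ_n = τ₀ + n/σ².
So 1/σ₀² = 1/7.9032 − 9/79.3 = 0.126531 − 0.113493 = 0.013038.
Hence σ₀² = 1/0.013038 ≈ 76.7.

σ₀² = 76.7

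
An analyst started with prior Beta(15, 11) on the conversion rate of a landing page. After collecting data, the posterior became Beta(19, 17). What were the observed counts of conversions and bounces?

4 conversions and 6 bounces

Under Beta–binomial conjugacy the posterior parameters are (α+s, β+f).
So s = 19 − 15 = 4 and f = 17 − 11 = 6.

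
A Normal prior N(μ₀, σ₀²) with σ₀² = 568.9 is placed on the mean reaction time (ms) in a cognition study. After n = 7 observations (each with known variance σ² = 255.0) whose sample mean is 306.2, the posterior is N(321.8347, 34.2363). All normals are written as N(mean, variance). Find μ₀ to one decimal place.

The posterior mean is a precision-weighted average: μ_n = (τ₀μ₀ + τ_data·x̄)/(τ₀+τ_data), with τ₀=1/σ₀² and τ_data=n/σ².
Here τ₀ = 1/568.9 = 0.001758 and τ_data = 7/255.0 = 0.027451, so τ_n = 0.029209.
Rearranging for μ₀: μ₀ = (μ_n·τ_n − τ_data·x̄)/τ₀ = (321.8347·0.029209 − 0.027451·306.2) / 0.001758 = 0.994974/0.001758 ≈ 566.0.

μ₀ = 566.0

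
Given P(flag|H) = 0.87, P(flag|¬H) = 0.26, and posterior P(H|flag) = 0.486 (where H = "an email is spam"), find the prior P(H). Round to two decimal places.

In odds form, posterior odds = prior odds × likelihood ratio, so prior odds = posterior odds ÷ LR.
Posterior odds = 0.486/(1−0.486) = 0.9455. LR = 0.87/0.26 = 3.3462.
Prior odds = 0.9455/3.3462 = 0.2826, so P(H) = 0.2826/(1+0.2826) ≈ 0.22.

P(H) = 0.22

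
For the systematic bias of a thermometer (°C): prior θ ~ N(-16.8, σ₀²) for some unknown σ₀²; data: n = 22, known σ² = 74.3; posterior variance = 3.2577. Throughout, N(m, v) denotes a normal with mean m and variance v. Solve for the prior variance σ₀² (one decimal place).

σ₀² = 92.0

For the Normal–Normal model with known σ², precisions add: τ_n = τ₀ + n/σ².
So 1/σ₀² = 1/3.2577 − 22/74.3 = 0.306965 − 0.296097 = 0.010868.
Hence σ₀² = 1/0.010868 ≈ 92.0.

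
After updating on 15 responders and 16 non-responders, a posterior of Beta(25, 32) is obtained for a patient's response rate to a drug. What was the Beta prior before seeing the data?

Under Beta–binomial conjugacy the posterior parameters are (a+s, b+f).
Subtract the data counts: 25−15=10, 32−16=16.

Beta(10, 16)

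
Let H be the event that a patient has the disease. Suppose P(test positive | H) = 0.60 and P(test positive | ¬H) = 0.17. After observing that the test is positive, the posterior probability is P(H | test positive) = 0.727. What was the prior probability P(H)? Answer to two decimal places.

P(H) = 0.43

Bayes' rule in odds form gives O(H|E) = O(H)·[P(E|H)/P(E|¬H)], hence O(H) = O(H|E)/LR.
Posterior odds = 0.727/(1−0.727) = 2.6630. LR = 0.60/0.17 = 3.5294.
Prior odds = 2.6630/3.5294 = 0.7545, so P(H) = 0.7545/(1+0.7545) ≈ 0.43.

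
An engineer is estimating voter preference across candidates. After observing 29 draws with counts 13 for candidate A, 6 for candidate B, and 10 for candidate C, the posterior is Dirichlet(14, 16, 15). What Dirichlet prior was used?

Dirichlet(1, 10, 5)

For a Dirichlet(α) prior with multinomial counts c, the posterior is Dirichlet(α + c) componentwise.
Subtract each count from the matching posterior parameter: 14−13=1, 16−6=10, 15−10=5.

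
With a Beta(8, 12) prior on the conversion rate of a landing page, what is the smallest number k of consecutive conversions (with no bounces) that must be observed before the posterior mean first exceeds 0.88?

k = 81

After k conversions and 0 bounces the posterior is Beta(8+k, 12), with mean (8+k)/(8+12+k).
Set (8+k)/(20+k) > 0.88 and solve: k > (0.88·20 − 8)/(1 − 0.88) = 80.000.
The smallest integer exceeding 80.000 is 81.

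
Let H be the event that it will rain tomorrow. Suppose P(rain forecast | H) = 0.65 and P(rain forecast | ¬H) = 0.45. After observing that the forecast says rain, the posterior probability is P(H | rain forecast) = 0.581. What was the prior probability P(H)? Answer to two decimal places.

P(H) = 0.49

Bayes' rule in odds form gives O(H|E) = O(H)·[P(E|H)/P(E|¬H)], hence O(H) = O(H|E)/LR.
Posterior odds = 0.581/(1−0.581) = 1.3866. LR = 0.65/0.45 = 1.4444.
Prior odds = 1.3866/1.4444 = 0.9600, so P(H) = 0.9600/(1+0.9600) ≈ 0.49.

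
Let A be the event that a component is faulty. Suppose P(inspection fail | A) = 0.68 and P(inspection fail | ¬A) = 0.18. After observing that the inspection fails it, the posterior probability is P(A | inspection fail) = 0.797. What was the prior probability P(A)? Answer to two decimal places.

In odds form, posterior odds = prior odds × likelihood ratio, so prior odds = posterior odds ÷ LR.
Posterior odds = 0.797/(1−0.797) = 3.9261. LR = 0.68/0.18 = 3.7778.
Prior odds = 3.9261/3.7778 = 1.0393, so P(A) = 1.0393/(1+1.0393) ≈ 0.51.

P(A) = 0.51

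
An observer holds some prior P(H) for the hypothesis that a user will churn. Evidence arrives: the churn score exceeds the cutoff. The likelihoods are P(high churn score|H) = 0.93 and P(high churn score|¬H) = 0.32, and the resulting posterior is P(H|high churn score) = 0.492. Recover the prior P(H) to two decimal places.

In odds form, posterior odds = prior odds × likelihood ratio, so prior odds = posterior odds ÷ LR.
Posterior odds = 0.492/(1−0.492) = 0.9685. LR = 0.93/0.32 = 2.9062.
Prior odds = 0.9685/2.9062 = 0.3333, so P(H) = 0.3333/(1+0.3333) ≈ 0.25.

P(H) = 0.25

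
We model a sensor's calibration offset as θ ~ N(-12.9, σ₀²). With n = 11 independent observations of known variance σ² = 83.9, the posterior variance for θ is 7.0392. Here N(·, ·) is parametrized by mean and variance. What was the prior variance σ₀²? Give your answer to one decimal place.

Posterior precision equals prior precision plus data precision: 1/σ_n² = 1/σ₀² + n/σ².
So 1/σ₀² = 1/7.0392 − 11/83.9 = 0.142062 − 0.131108 = 0.010954.
Hence σ₀² = 1/0.010954 ≈ 91.3.

σ₀² = 91.3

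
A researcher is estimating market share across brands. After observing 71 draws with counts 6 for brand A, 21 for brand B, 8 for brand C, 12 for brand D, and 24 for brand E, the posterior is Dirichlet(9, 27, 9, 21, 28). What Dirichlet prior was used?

For a Dirichlet(α) prior with multinomial counts c, the posterior is Dirichlet(α + c) componentwise.
Subtract each count from the matching posterior parameter: 9−6=3, 27−21=6, 9−8=1, 21−12=9, 28−24=4.

Dirichlet(3, 6, 1, 9, 4)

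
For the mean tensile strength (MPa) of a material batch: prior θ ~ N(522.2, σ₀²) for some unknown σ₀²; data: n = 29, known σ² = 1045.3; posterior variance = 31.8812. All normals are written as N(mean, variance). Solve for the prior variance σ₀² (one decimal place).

σ₀² = 276.0

Posterior precision equals prior precision plus data precision: 1/σ_n² = 1/σ₀² + n/σ².
So 1/σ₀² = 1/31.8812 − 29/1045.3 = 0.031366 − 0.027743 = 0.003623.
Hence σ₀² = 1/0.003623 ≈ 276.0.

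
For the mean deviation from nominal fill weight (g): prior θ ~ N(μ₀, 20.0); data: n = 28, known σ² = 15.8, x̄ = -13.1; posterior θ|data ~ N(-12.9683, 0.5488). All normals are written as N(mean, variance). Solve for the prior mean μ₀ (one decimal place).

The posterior mean is a precision-weighted average: μ_n = (τ₀μ₀ + τ_data·x̄)/(τ₀+τ_data), with τ₀=1/σ₀² and τ_data=n/σ².
Here τ₀ = 1/20.0 = 0.050000 and τ_data = 28/15.8 = 1.772152, so τ_n = 1.822152.
Rearranging for μ₀: μ₀ = (μ_n·τ_n − τ_data·x̄)/τ₀ = (-12.9683·1.822152 − 1.772152·-13.1) / 0.050000 = -0.415023/0.050000 ≈ -8.3.

μ₀ = -8.3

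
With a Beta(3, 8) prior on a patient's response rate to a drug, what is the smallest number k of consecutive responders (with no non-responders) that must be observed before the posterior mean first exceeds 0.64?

k = 12

After k responders and 0 non-responders the posterior is Beta(3+k, 8), with mean (3+k)/(3+8+k).
Set (3+k)/(11+k) > 0.64 and solve: k > (0.64·11 − 3)/(1 − 0.64) = 11.222.
The smallest integer exceeding 11.222 is 12.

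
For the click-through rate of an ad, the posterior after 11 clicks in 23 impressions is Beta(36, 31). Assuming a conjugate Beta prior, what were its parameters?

Beta(25, 19)

A Beta(α, β) prior with s successes and f failures in binomial data gives a Beta(α+s, β+f) posterior.
So α = 36 − 11 = 25 and β = 31 − 12 = 19.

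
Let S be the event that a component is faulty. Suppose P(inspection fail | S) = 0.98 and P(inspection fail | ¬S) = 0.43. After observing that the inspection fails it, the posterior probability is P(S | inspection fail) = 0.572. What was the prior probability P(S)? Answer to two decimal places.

P(S) = 0.37

In odds form, posterior odds = prior odds × likelihood ratio, so prior odds = posterior odds ÷ LR.
Posterior odds = 0.572/(1−0.572) = 1.3364. LR = 0.98/0.43 = 2.2791.
Prior odds = 1.3364/2.2791 = 0.5864, so P(S) = 0.5864/(1+0.5864) ≈ 0.37.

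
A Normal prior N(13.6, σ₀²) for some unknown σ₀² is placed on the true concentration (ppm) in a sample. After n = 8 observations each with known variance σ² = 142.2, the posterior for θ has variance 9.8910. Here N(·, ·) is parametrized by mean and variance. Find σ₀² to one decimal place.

σ₀² = 22.3

For the Normal–Normal model with known σ², precisions add: τ_n = τ₀ + n/σ².
So 1/σ₀² = 1/9.8910 − 8/142.2 = 0.101102 − 0.056259 = 0.044843.
Hence σ₀² = 1/0.044843 ≈ 22.3.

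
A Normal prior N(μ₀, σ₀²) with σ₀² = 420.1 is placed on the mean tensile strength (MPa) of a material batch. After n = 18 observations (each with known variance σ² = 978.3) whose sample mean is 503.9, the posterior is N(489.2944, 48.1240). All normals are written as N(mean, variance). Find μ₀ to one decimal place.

With known observation variance, the Normal–Normal posterior has precision τ_n = τ₀ + n/σ² and mean μ_n = (τ₀μ₀ + (n/σ²)x̄)/τ_n.
Here τ₀ = 1/420.1 = 0.002380 and τ_data = 18/978.3 = 0.018399, so τ_n = 0.020779.
Rearranging for μ₀: μ₀ = (μ_n·τ_n − τ_data·x̄)/τ₀ = (489.2944·0.020779 − 0.018399·503.9) / 0.002380 = 0.895792/0.002380 ≈ 376.4.

μ₀ = 376.4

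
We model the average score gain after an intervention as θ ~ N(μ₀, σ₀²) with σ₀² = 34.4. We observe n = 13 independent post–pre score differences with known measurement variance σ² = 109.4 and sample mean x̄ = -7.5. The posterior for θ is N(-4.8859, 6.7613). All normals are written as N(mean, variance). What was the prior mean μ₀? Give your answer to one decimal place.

The posterior mean is a precision-weighted average: μ_n = (τ₀μ₀ + τ_data·x̄)/(τ₀+τ_data), with τ₀=1/σ₀² and τ_data=n/σ².
Here τ₀ = 1/34.4 = 0.029070 and τ_data = 13/109.4 = 0.118830, so τ_n = 0.147900.
Rearranging for μ₀: μ₀ = (μ_n·τ_n − τ_data·x̄)/τ₀ = (-4.8859·0.147900 − 0.118830·-7.5) / 0.029070 = 0.168600/0.029070 ≈ 5.8.

μ₀ = 5.8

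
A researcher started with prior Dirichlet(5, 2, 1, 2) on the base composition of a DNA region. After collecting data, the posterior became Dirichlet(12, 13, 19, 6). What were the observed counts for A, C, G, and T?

counts (7, 11, 18, 4)

For a Dirichlet(α) prior with multinomial counts c, the posterior is Dirichlet(α + c) componentwise.
Counts are posterior − prior componentwise: 12−5=7, 13−2=11, 19−1=18, 6−2=4.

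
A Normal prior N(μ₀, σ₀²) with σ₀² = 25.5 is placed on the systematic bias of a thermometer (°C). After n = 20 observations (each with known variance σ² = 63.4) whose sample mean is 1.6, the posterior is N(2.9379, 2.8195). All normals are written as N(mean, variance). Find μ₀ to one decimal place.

μ₀ = 13.7

With known observation variance, the Normal–Normal posterior has precision τ_n = τ₀ + n/σ² and mean μ_n = (τ₀μ₀ + (n/σ²)x̄)/τ_n.
Here τ₀ = 1/25.5 = 0.039216 and τ_data = 20/63.4 = 0.315457, so τ_n = 0.354673.
Rearranging for μ₀: μ₀ = (μ_n·τ_n − τ_data·x̄)/τ₀ = (2.9379·0.354673 − 0.315457·1.6) / 0.039216 = 0.537263/0.039216 ≈ 13.7.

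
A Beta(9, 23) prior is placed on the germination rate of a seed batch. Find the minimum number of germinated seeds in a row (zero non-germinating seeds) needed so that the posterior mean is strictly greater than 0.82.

After k germinated seeds and 0 non-germinating seeds the posterior is Beta(9+k, 23), with mean (9+k)/(9+23+k).
Set (9+k)/(32+k) > 0.82 and solve: k > (0.82·32 − 9)/(1 − 0.82) = 95.778.
The smallest integer exceeding 95.778 is 96.

k = 96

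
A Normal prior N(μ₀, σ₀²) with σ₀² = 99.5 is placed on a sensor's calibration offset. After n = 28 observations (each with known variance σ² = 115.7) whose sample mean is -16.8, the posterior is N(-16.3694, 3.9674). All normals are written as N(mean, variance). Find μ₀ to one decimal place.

μ₀ = -6.0

The posterior mean is a precision-weighted average: μ_n = (τ₀μ₀ + τ_data·x̄)/(τ₀+τ_data), with τ₀=1/σ₀² and τ_data=n/σ².
Here τ₀ = 1/99.5 = 0.010050 and τ_data = 28/115.7 = 0.242005, so τ_n = 0.252055.
Rearranging for μ₀: μ₀ = (μ_n·τ_n − τ_data·x̄)/τ₀ = (-16.3694·0.252055 − 0.242005·-16.8) / 0.010050 = -0.060305/0.010050 ≈ -6.0.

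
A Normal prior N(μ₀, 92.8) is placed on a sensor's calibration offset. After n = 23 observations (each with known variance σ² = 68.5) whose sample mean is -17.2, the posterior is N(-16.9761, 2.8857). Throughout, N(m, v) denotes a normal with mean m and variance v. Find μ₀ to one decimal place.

With known observation variance, the Normal–Normal posterior has precision τ_n = τ₀ + n/σ² and mean μ_n = (τ₀μ₀ + (n/σ²)x̄)/τ_n.
Here τ₀ = 1/92.8 = 0.010776 and τ_data = 23/68.5 = 0.335766, so τ_n = 0.346542.
Rearranging for μ₀: μ₀ = (μ_n·τ_n − τ_data·x̄)/τ₀ = (-16.9761·0.346542 − 0.335766·-17.2) / 0.010776 = -0.107756/0.010776 ≈ -10.0.

μ₀ = -10.0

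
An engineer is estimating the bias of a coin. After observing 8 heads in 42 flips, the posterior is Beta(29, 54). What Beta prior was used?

Beta(21, 20)

Under Beta–binomial conjugacy the posterior parameters are (α+s, β+f).
So α = 29 − 8 = 21 and β = 54 − 34 = 20.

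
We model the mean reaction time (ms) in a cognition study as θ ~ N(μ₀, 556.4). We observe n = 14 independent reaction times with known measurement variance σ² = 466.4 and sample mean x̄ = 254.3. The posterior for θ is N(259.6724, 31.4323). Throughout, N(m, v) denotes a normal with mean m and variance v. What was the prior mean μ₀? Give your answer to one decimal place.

With known observation variance, the Normal–Normal posterior has precision τ_n = τ₀ + n/σ² and mean μ_n = (τ₀μ₀ + (n/σ²)x̄)/τ_n.
Here τ₀ = 1/556.4 = 0.001797 and τ_data = 14/466.4 = 0.030017, so τ_n = 0.031814.
Rearranging for μ₀: μ₀ = (μ_n·τ_n − τ_data·x̄)/τ₀ = (259.6724·0.031814 − 0.030017·254.3) / 0.001797 = 0.627895/0.001797 ≈ 349.4.

μ₀ = 349.4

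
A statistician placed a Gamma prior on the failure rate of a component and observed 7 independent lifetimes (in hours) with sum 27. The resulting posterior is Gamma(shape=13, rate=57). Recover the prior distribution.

Gamma(shape=6, rate=30)

Gamma–exponential conjugacy: posterior shape = α + n, posterior rate = β + Σtᵢ.
So α = 13 − 7 = 6 and β = 57 − 27 = 30.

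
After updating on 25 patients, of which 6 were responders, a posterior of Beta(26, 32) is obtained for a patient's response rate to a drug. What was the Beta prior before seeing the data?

A Beta(a, b) prior with s successes and f failures in binomial data gives a Beta(a+s, b+f) posterior.
So a = 26 − 6 = 20 and b = 32 − 19 = 13.

Beta(20, 13)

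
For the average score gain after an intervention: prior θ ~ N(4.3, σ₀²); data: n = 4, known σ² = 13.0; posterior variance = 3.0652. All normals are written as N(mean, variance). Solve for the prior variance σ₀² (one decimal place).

σ₀² = 53.9

Posterior precision equals prior precision plus data precision: 1/σ_n² = 1/σ₀² + n/σ².
So 1/σ₀² = 1/3.0652 − 4/13.0 = 0.326243 − 0.307692 = 0.018551.
Hence σ₀² = 1/0.018551 ≈ 53.9.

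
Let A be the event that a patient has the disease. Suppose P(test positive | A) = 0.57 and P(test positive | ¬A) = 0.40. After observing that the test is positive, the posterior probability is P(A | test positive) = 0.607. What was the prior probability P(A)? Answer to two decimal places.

P(A) = 0.52

In odds form, posterior odds = prior odds × likelihood ratio, so prior odds = posterior odds ÷ LR.
Posterior odds = 0.607/(1−0.607) = 1.5445. LR = 0.57/0.40 = 1.4250.
Prior odds = 1.5445/1.4250 = 1.0839, so P(A) = 1.0839/(1+1.0839) ≈ 0.52.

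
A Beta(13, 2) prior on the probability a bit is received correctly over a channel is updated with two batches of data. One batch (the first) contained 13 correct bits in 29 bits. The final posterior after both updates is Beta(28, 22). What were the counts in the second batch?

2 correct bits and 4 errors

Sequential conjugate updates are equivalent to a single update on the pooled data, so total successes = posterior α − prior α and total failures = posterior β − prior β.
Total across both batches: 28−13=15 correct bits, 22−2=20 errors.
Subtract the first batch: 15−13=2 correct bits and 20−16=4 errors.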